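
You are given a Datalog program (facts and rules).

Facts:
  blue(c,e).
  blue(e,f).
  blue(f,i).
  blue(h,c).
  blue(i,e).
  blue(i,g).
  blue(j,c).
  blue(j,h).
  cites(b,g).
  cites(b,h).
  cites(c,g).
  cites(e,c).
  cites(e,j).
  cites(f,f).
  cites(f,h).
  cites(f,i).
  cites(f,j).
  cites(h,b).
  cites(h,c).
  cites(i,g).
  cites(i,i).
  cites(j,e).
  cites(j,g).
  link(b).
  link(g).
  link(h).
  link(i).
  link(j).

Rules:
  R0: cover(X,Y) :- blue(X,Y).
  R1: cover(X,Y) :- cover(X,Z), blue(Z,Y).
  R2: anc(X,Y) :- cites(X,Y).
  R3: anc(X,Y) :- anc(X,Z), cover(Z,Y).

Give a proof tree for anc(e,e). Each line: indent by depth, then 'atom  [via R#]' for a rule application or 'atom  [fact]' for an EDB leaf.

anc(e,e)  [via R3]
  anc(e,c)  [via R2]
    cites(e,c)  [fact]
  cover(c,e)  [via R0]
    blue(c,e)  [fact]

round 1: derive cover(c,e) via R0 from blue(c,e)
round 1: derive cover(e,f) via R0 from blue(e,f)
round 1: derive cover(f,i) via R0 from blue(f,i)
round 1: derive cover(h,c) via R0 from blue(h,c)
round 1: derive cover(i,e) via R0 from blue(i,e)
round 1: derive cover(i,g) via R0 from blue(i,g)
round 1: derive cover(j,c) via R0 from blue(j,c)
round 1: derive cover(j,h) via R0 from blue(j,h)
round 1: derive anc(b,g) via R2 from cites(b,g)
round 1: derive anc(b,h) via R2 from cites(b,h)
round 1: derive anc(c,g) via R2 from cites(c,g)
round 1: derive anc(e,c) via R2 from cites(e,c)
round 1: derive anc(e,j) via R2 from cites(e,j)
round 1: derive anc(f,f) via R2 from cites(f,f)
round 1: derive anc(f,h) via R2 from cites(f,h)
round 1: derive anc(f,i) via R2 from cites(f,i)
round 1: derive anc(f,j) via R2 from cites(f,j)
round 1: derive anc(h,b) via R2 from cites(h,b)
round 1: derive anc(h,c) via R2 from cites(h,c)
round 1: derive anc(i,g) via R2 from cites(i,g)
round 1: derive anc(i,i) via R2 from cites(i,i)
round 1: derive anc(j,e) via R2 from cites(j,e)
round 1: derive anc(j,g) via R2 from cites(j,g)
round 2: derive cover(c,f) via R1 from cover(c,e), blue(e,f)
round 2: derive cover(e,i) via R1 from cover(e,f), blue(f,i)
round 2: derive cover(f,e) via R1 from cover(f,i), blue(i,e)
round 2: derive cover(f,g) via R1 from cover(f,i), blue(i,g)
round 2: derive cover(h,e) via R1 from cover(h,c), blue(c,e)
round 2: derive cover(i,f) via R1 from cover(i,e), blue(e,f)
round 2: derive cover(j,e) via R1 from cover(j,c), blue(c,e)
round 2: derive anc(b,c) via R3 from anc(b,h), cover(h,c)
round 2: derive anc(e,e) via R3 from anc(e,c), cover(c,e)
round 2: derive anc(e,h) via R3 from anc(e,j), cover(j,h)
round 2: derive anc(f,c) via R3 from anc(f,h), cover(h,c)
round 2: derive anc(f,e) via R3 from anc(f,i), cover(i,e)
round 2: derive anc(f,g) via R3 from anc(f,i), cover(i,g)
round 2: derive anc(h,e) via R3 from anc(h,c), cover(c,e)
round 2: derive anc(i,e) via R3 from anc(i,i), cover(i,e)
round 2: derive anc(j,f) via R3 from anc(j,e), cover(e,f)
round 3: derive cover(c,i) via R1 from cover(c,f), blue(f,i)
round 3: derive cover(e,e) via R1 from cover(e,i), blue(i,e)
round 3: derive cover(e,g) via R1 from cover(e,i), blue(i,g)
round 3: derive cover(f,f) via R1 from cover(f,e), blue(e,f)
round 3: derive cover(h,f) via R1 from cover(h,e), blue(e,f)
round 3: derive cover(i,i) via R1 from cover(i,f), blue(f,i)
round 3: derive cover(j,f) via R1 from cover(j,e), blue(e,f)
round 3: derive anc(b,e) via R3 from anc(b,c), cover(c,e)
round 3: derive anc(b,f) via R3 from anc(b,c), cover(c,f)
round 3: derive anc(e,f) via R3 from anc(e,c), cover(c,f)
round 3: derive anc(e,i) via R3 from anc(e,e), cover(e,i)
round 3: derive anc(h,f) via R3 from anc(h,c), cover(c,f)
round 3: derive anc(h,i) via R3 from anc(h,e), cover(e,i)
round 3: derive anc(i,f) via R3 from anc(i,e), cover(e,f)
round 3: derive anc(j,i) via R3 from anc(j,e), cover(e,i)
round 4: derive cover(c,g) via R1 from cover(c,i), blue(i,g)
round 4: derive cover(h,i) via R1 from cover(h,f), blue(f,i)
round 4: derive cover(j,i) via R1 from cover(j,f), blue(f,i)
round 4: derive anc(b,i) via R3 from anc(b,c), cover(c,i)
round 4: derive anc(e,g) via R3 from anc(e,e), cover(e,g)
round 4: derive anc(h,g) via R3 from anc(h,e), cover(e,g)
round 5: derive cover(h,g) via R1 from cover(h,i), blue(i,g)
round 5: derive cover(j,g) via R1 from cover(j,i), blue(i,g)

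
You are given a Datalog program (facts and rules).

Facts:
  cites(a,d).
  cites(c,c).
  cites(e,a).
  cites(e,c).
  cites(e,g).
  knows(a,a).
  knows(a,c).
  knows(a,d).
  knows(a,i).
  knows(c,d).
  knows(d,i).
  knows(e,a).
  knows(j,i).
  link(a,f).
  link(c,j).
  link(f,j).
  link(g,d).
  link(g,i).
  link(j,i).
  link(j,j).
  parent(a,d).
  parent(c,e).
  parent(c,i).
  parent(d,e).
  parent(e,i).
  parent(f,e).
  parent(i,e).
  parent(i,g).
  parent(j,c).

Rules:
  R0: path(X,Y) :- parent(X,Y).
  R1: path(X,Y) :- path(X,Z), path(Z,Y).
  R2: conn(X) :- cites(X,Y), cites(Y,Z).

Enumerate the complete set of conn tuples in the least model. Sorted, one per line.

round 1: derive conn(c) via R2 from cites(c,c), cites(c,c)
round 1: derive conn(e) via R2 from cites(e,a), cites(a,d)

conn(c)
conn(e)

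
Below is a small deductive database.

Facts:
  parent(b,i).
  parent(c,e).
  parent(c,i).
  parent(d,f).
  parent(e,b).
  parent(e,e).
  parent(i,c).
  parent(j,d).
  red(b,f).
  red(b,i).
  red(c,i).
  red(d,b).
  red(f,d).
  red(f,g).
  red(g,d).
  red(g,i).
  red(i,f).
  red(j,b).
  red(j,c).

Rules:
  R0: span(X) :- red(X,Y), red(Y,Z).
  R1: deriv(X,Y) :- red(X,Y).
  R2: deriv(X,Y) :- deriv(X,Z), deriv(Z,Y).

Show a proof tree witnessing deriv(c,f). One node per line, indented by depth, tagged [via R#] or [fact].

round 1: derive deriv(b,f) via R1 from red(b,f)
round 1: derive deriv(b,i) via R1 from red(b,i)
round 1: derive deriv(c,i) via R1 from red(c,i)
round 1: derive deriv(d,b) via R1 from red(d,b)
round 1: derive deriv(f,d) via R1 from red(f,d)
round 1: derive deriv(f,g) via R1 from red(f,g)
round 1: derive deriv(g,d) via R1 from red(g,d)
round 1: derive deriv(g,i) via R1 from red(g,i)
round 1: derive deriv(i,f) via R1 from red(i,f)
round 1: derive deriv(j,b) via R1 from red(j,b)
round 1: derive deriv(j,c) via R1 from red(j,c)
round 2: derive deriv(b,d) via R2 from deriv(b,f), deriv(f,d)
round 2: derive deriv(b,g) via R2 from deriv(b,f), deriv(f,g)
round 2: derive deriv(c,f) via R2 from deriv(c,i), deriv(i,f)
round 2: derive deriv(d,f) via R2 from deriv(d,b), deriv(b,f)
round 2: derive deriv(d,i) via R2 from deriv(d,b), deriv(b,i)
round 2: derive deriv(f,b) via R2 from deriv(f,d), deriv(d,b)
round 2: derive deriv(f,i) via R2 from deriv(f,g), deriv(g,i)
round 2: derive deriv(g,b) via R2 from deriv(g,d), deriv(d,b)
round 2: derive deriv(g,f) via R2 from deriv(g,i), deriv(i,f)
round 2: derive deriv(i,d) via R2 from deriv(i,f), deriv(f,d)
round 2: derive deriv(i,g) via R2 from deriv(i,f), deriv(f,g)
round 2: derive deriv(j,f) via R2 from deriv(j,b), deriv(b,f)
round 2: derive deriv(j,i) via R2 from deriv(j,b), deriv(b,i)
round 3: derive deriv(b,b) via R2 from deriv(b,d), deriv(d,b)
round 3: derive deriv(c,b) via R2 from deriv(c,f), deriv(f,b)
round 3: derive deriv(c,d) via R2 from deriv(c,f), deriv(f,d)
round 3: derive deriv(c,g) via R2 from deriv(c,f), deriv(f,g)
round 3: derive deriv(d,d) via R2 from deriv(d,b), deriv(b,d)
round 3: derive deriv(d,g) via R2 from deriv(d,b), deriv(b,g)
round 3: derive deriv(f,f) via R2 from deriv(f,b), deriv(b,f)
round 3: derive deriv(g,g) via R2 from deriv(g,b), deriv(b,g)
round 3: derive deriv(i,b) via R2 from deriv(i,d), deriv(d,b)
round 3: derive deriv(i,i) via R2 from deriv(i,d), deriv(d,i)
round 3: derive deriv(j,d) via R2 from deriv(j,b), deriv(b,d)
round 3: derive deriv(j,g) via R2 from deriv(j,b), deriv(b,g)

deriv(c,f)  [via R2]
  deriv(c,i)  [via R1]
    red(c,i)  [fact]
  deriv(i,f)  [via R1]
    red(i,f)  [fact]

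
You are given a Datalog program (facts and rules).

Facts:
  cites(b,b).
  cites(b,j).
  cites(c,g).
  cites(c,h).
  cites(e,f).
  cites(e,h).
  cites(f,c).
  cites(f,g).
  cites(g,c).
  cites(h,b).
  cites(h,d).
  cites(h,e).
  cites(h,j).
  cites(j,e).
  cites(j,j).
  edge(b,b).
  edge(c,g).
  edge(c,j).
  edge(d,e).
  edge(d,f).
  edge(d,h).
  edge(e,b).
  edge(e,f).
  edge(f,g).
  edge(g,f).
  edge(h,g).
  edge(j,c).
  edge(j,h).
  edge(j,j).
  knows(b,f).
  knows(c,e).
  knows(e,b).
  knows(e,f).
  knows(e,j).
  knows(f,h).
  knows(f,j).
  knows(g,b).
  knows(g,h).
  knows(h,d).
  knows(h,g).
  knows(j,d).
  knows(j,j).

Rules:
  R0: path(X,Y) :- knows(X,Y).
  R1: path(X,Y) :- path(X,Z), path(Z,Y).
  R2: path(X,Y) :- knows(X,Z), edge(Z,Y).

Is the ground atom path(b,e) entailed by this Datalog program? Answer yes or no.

yes

round 1: derive path(b,f) via R0 from knows(b,f)
round 1: derive path(c,e) via R0 from knows(c,e)
round 1: derive path(e,b) via R0 from knows(e,b)
round 1: derive path(e,f) via R0 from knows(e,f)
round 1: derive path(e,j) via R0 from knows(e,j)
round 1: derive path(f,h) via R0 from knows(f,h)
round 1: derive path(f,j) via R0 from knows(f,j)
round 1: derive path(g,b) via R0 from knows(g,b)
round 1: derive path(g,h) via R0 from knows(g,h)
round 1: derive path(h,d) via R0 from knows(h,d)
round 1: derive path(h,g) via R0 from knows(h,g)
round 1: derive path(j,d) via R0 from knows(j,d)
round 1: derive path(j,j) via R0 from knows(j,j)
round 1: derive path(b,g) via R2 from knows(b,f), edge(f,g)
round 1: derive path(c,b) via R2 from knows(c,e), edge(e,b)
round 1: derive path(c,f) via R2 from knows(c,e), edge(e,f)
round 1: derive path(e,c) via R2 from knows(e,j), edge(j,c)
round 1: derive path(e,g) via R2 from knows(e,f), edge(f,g)
round 1: derive path(e,h) via R2 from knows(e,j), edge(j,h)
round 1: derive path(f,c) via R2 from knows(f,j), edge(j,c)
round 1: derive path(f,g) via R2 from knows(f,h), edge(h,g)
round 1: derive path(g,g) via R2 from knows(g,h), edge(h,g)
round 1: derive path(h,e) via R2 from knows(h,d), edge(d,e)
round 1: derive path(h,f) via R2 from knows(h,d), edge(d,f)
round 1: derive path(h,h) via R2 from knows(h,d), edge(d,h)
round 1: derive path(j,c) via R2 from knows(j,j), edge(j,c)
round 1: derive path(j,e) via R2 from knows(j,d), edge(d,e)
round 1: derive path(j,f) via R2 from knows(j,d), edge(d,f)
round 1: derive path(j,h) via R2 from knows(j,d), edge(d,h)
round 2: derive path(b,b) via R1 from path(b,g), path(g,b)
round 2: derive path(b,c) via R1 from path(b,f), path(f,c)
round 2: derive path(b,h) via R1 from path(b,f), path(f,h)
round 2: derive path(b,j) via R1 from path(b,f), path(f,j)
round 2: derive path(c,c) via R1 from path(c,e), path(e,c)
round 2: derive path(c,g) via R1 from path(c,b), path(b,g)
round 2: derive path(c,h) via R1 from path(c,e), path(e,h)
round 2: derive path(c,j) via R1 from path(c,e), path(e,j)
round 2: derive path(e,d) via R1 from path(e,h), path(h,d)
round 2: derive path(e,e) via R1 from path(e,c), path(c,e)
round 2: derive path(f,b) via R1 from path(f,c), path(c,b)
round 2: derive path(f,d) via R1 from path(f,h), path(h,d)
round 2: derive path(f,e) via R1 from path(f,c), path(c,e)
round 2: derive path(f,f) via R1 from path(f,c), path(c,f)
round 2: derive path(g,d) via R1 from path(g,h), path(h,d)
round 2: derive path(g,e) via R1 from path(g,h), path(h,e)
round 2: derive path(g,f) via R1 from path(g,b), path(b,f)
round 2: derive path(h,b) via R1 from path(h,e), path(e,b)
round 2: derive path(h,c) via R1 from path(h,e), path(e,c)
round 2: derive path(h,j) via R1 from path(h,e), path(e,j)
round 2: derive path(j,b) via R1 from path(j,c), path(c,b)
round 2: derive path(j,g) via R1 from path(j,e), path(e,g)
round 3: derive path(b,d) via R1 from path(b,f), path(f,d)
round 3: derive path(b,e) via R1 from path(b,c), path(c,e)
round 3: derive path(c,d) via R1 from path(c,e), path(e,d)
round 3: derive path(g,c) via R1 from path(g,b), path(b,c)
round 3: derive path(g,j) via R1 from path(g,b), path(b,j)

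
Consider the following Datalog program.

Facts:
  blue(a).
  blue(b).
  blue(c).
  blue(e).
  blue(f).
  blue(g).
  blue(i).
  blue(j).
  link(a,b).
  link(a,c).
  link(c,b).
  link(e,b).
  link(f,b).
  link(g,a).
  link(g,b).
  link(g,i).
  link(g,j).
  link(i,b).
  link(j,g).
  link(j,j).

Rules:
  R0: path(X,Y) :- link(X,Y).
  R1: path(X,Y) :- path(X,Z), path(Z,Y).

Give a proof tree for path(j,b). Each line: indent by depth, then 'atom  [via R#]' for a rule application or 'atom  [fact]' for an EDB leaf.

round 1: derive path(a,b) via R0 from link(a,b)
round 1: derive path(a,c) via R0 from link(a,c)
round 1: derive path(c,b) via R0 from link(c,b)
round 1: derive path(e,b) via R0 from link(e,b)
round 1: derive path(f,b) via R0 from link(f,b)
round 1: derive path(g,a) via R0 from link(g,a)
round 1: derive path(g,b) via R0 from link(g,b)
round 1: derive path(g,i) via R0 from link(g,i)
round 1: derive path(g,j) via R0 from link(g,j)
round 1: derive path(i,b) via R0 from link(i,b)
round 1: derive path(j,g) via R0 from link(j,g)
round 1: derive path(j,j) via R0 from link(j,j)
round 2: derive path(g,c) via R1 from path(g,a), path(a,c)
round 2: derive path(g,g) via R1 from path(g,j), path(j,g)
round 2: derive path(j,a) via R1 from path(j,g), path(g,a)
round 2: derive path(j,b) via R1 from path(j,g), path(g,b)
round 2: derive path(j,i) via R1 from path(j,g), path(g,i)
round 3: derive path(j,c) via R1 from path(j,a), path(a,c)

path(j,b)  [via R1]
  path(j,g)  [via R0]
    link(j,g)  [fact]
  path(g,b)  [via R0]
    link(g,b)  [fact]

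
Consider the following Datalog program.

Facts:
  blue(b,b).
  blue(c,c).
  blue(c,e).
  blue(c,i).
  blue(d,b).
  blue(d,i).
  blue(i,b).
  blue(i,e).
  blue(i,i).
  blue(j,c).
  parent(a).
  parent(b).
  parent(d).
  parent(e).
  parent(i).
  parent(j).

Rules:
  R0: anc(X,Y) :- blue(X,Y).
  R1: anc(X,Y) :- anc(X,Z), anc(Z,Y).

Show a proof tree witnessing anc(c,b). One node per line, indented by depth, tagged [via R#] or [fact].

anc(c,b)  [via R1]
  anc(c,i)  [via R0]
    blue(c,i)  [fact]
  anc(i,b)  [via R0]
    blue(i,b)  [fact]

round 1: derive anc(b,b) via R0 from blue(b,b)
round 1: derive anc(c,c) via R0 from blue(c,c)
round 1: derive anc(c,e) via R0 from blue(c,e)
round 1: derive anc(c,i) via R0 from blue(c,i)
round 1: derive anc(d,b) via R0 from blue(d,b)
round 1: derive anc(d,i) via R0 from blue(d,i)
round 1: derive anc(i,b) via R0 from blue(i,b)
round 1: derive anc(i,e) via R0 from blue(i,e)
round 1: derive anc(i,i) via R0 from blue(i,i)
round 1: derive anc(j,c) via R0 from blue(j,c)
round 2: derive anc(c,b) via R1 from anc(c,i), anc(i,b)
round 2: derive anc(d,e) via R1 from anc(d,i), anc(i,e)
round 2: derive anc(j,e) via R1 from anc(j,c), anc(c,e)
round 2: derive anc(j,i) via R1 from anc(j,c), anc(c,i)
round 3: derive anc(j,b) via R1 from anc(j,c), anc(c,b)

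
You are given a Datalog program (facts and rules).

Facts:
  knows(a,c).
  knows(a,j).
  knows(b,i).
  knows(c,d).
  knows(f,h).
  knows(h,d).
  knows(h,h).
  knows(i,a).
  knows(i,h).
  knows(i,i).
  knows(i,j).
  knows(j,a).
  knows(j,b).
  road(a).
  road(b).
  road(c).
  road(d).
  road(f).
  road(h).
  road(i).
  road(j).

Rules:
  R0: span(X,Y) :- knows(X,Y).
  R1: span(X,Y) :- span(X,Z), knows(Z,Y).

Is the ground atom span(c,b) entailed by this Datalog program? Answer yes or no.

no

round 1: derive span(a,c) via R0 from knows(a,c)
round 1: derive span(a,j) via R0 from knows(a,j)
round 1: derive span(b,i) via R0 from knows(b,i)
round 1: derive span(c,d) via R0 from knows(c,d)
round 1: derive span(f,h) via R0 from knows(f,h)
round 1: derive span(h,d) via R0 from knows(h,d)
round 1: derive span(h,h) via R0 from knows(h,h)
round 1: derive span(i,a) via R0 from knows(i,a)
round 1: derive span(i,h) via R0 from knows(i,h)
round 1: derive span(i,i) via R0 from knows(i,i)
round 1: derive span(i,j) via R0 from knows(i,j)
round 1: derive span(j,a) via R0 from knows(j,a)
round 1: derive span(j,b) via R0 from knows(j,b)
round 2: derive span(a,a) via R1 from span(a,j), knows(j,a)
round 2: derive span(a,b) via R1 from span(a,j), knows(j,b)
round 2: derive span(a,d) via R1 from span(a,c), knows(c,d)
round 2: derive span(b,a) via R1 from span(b,i), knows(i,a)
round 2: derive span(b,h) via R1 from span(b,i), knows(i,h)
round 2: derive span(b,j) via R1 from span(b,i), knows(i,j)
round 2: derive span(f,d) via R1 from span(f,h), knows(h,d)
round 2: derive span(i,b) via R1 from span(i,j), knows(j,b)
round 2: derive span(i,c) via R1 from span(i,a), knows(a,c)
round 2: derive span(i,d) via R1 from span(i,h), knows(h,d)
round 2: derive span(j,c) via R1 from span(j,a), knows(a,c)
round 2: derive span(j,i) via R1 from span(j,b), knows(b,i)
round 2: derive span(j,j) via R1 from span(j,a), knows(a,j)
round 3: derive span(a,i) via R1 from span(a,b), knows(b,i)
round 3: derive span(b,b) via R1 from span(b,j), knows(j,b)
round 3: derive span(b,c) via R1 from span(b,a), knows(a,c)
round 3: derive span(b,d) via R1 from span(b,h), knows(h,d)
round 3: derive span(j,d) via R1 from span(j,c), knows(c,d)
round 3: derive span(j,h) via R1 from span(j,i), knows(i,h)
round 4: derive span(a,h) via R1 from span(a,i), knows(i,h)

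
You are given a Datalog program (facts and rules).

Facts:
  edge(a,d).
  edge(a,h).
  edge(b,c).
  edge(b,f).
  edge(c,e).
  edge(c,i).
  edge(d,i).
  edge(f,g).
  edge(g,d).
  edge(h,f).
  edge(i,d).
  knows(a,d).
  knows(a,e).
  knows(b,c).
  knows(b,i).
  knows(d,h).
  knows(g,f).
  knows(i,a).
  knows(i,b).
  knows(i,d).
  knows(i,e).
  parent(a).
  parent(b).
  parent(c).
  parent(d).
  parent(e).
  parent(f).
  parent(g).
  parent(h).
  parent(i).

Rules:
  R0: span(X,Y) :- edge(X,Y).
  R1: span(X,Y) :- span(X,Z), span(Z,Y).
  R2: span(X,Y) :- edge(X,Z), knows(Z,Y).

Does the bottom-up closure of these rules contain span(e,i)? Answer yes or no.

round 1: derive span(a,d) via R0 from edge(a,d)
round 1: derive span(a,h) via R0 from edge(a,h)
round 1: derive span(b,c) via R0 from edge(b,c)
round 1: derive span(b,f) via R0 from edge(b,f)
round 1: derive span(c,e) via R0 from edge(c,e)
round 1: derive span(c,i) via R0 from edge(c,i)
round 1: derive span(d,i) via R0 from edge(d,i)
round 1: derive span(f,g) via R0 from edge(f,g)
round 1: derive span(g,d) via R0 from edge(g,d)
round 1: derive span(h,f) via R0 from edge(h,f)
round 1: derive span(i,d) via R0 from edge(i,d)
round 1: derive span(c,a) via R2 from edge(c,i), knows(i,a)
round 1: derive span(c,b) via R2 from edge(c,i), knows(i,b)
round 1: derive span(c,d) via R2 from edge(c,i), knows(i,d)
round 1: derive span(d,a) via R2 from edge(d,i), knows(i,a)
round 1: derive span(d,b) via R2 from edge(d,i), knows(i,b)
round 1: derive span(d,d) via R2 from edge(d,i), knows(i,d)
round 1: derive span(d,e) via R2 from edge(d,i), knows(i,e)
round 1: derive span(f,f) via R2 from edge(f,g), knows(g,f)
round 1: derive span(g,h) via R2 from edge(g,d), knows(d,h)
round 1: derive span(i,h) via R2 from edge(i,d), knows(d,h)
round 2: derive span(a,a) via R1 from span(a,d), span(d,a)
round 2: derive span(a,b) via R1 from span(a,d), span(d,b)
round 2: derive span(a,e) via R1 from span(a,d), span(d,e)
round 2: derive span(a,f) via R1 from span(a,h), span(h,f)
round 2: derive span(a,i) via R1 from span(a,d), span(d,i)
round 2: derive span(b,a) via R1 from span(b,c), span(c,a)
round 2: derive span(b,b) via R1 from span(b,c), span(c,b)
round 2: derive span(b,d) via R1 from span(b,c), span(c,d)
round 2: derive span(b,e) via R1 from span(b,c), span(c,e)
round 2: derive span(b,g) via R1 from span(b,f), span(f,g)
round 2: derive span(b,i) via R1 from span(b,c), span(c,i)
round 2: derive span(c,c) via R1 from span(c,b), span(b,c)
round 2: derive span(c,f) via R1 from span(c,b), span(b,f)
round 2: derive span(c,h) via R1 from span(c,a), span(a,h)
round 2: derive span(d,c) via R1 from span(d,b), span(b,c)
round 2: derive span(d,f) via R1 from span(d,b), span(b,f)
round 2: derive span(d,h) via R1 from span(d,a), span(a,h)
round 2: derive span(f,d) via R1 from span(f,g), span(g,d)
round 2: derive span(f,h) via R1 from span(f,g), span(g,h)
round 2: derive span(g,a) via R1 from span(g,d), span(d,a)
round 2: derive span(g,b) via R1 from span(g,d), span(d,b)
round 2: derive span(g,e) via R1 from span(g,d), span(d,e)
round 2: derive span(g,f) via R1 from span(g,h), span(h,f)
round 2: derive span(g,i) via R1 from span(g,d), span(d,i)
round 2: derive span(h,g) via R1 from span(h,f), span(f,g)
round 2: derive span(i,a) via R1 from span(i,d), span(d,a)
round 2: derive span(i,b) via R1 from span(i,d), span(d,b)
round 2: derive span(i,e) via R1 from span(i,d), span(d,e)
round 2: derive span(i,f) via R1 from span(i,h), span(h,f)
round 2: derive span(i,i) via R1 from span(i,d), span(d,i)
round 3: derive span(a,c) via R1 from span(a,b), span(b,c)
round 3: derive span(a,g) via R1 from span(a,b), span(b,g)
round 3: derive span(b,h) via R1 from span(b,a), span(a,h)
round 3: derive span(c,g) via R1 from span(c,b), span(b,g)
round 3: derive span(d,g) via R1 from span(d,b), span(b,g)
round 3: derive span(f,a) via R1 from span(f,d), span(d,a)
round 3: derive span(f,b) via R1 from span(f,d), span(d,b)
round 3: derive span(f,c) via R1 from span(f,d), span(d,c)
round 3: derive span(f,e) via R1 from span(f,d), span(d,e)
round 3: derive span(f,i) via R1 from span(f,d), span(d,i)
round 3: derive span(g,c) via R1 from span(g,b), span(b,c)
round 3: derive span(g,g) via R1 from span(g,b), span(b,g)
round 3: derive span(h,a) via R1 from span(h,g), span(g,a)
round 3: derive span(h,b) via R1 from span(h,g), span(g,b)
round 3: derive span(h,d) via R1 from span(h,f), span(f,d)
round 3: derive span(h,e) via R1 from span(h,g), span(g,e)
round 3: derive span(h,h) via R1 from span(h,f), span(f,h)
round 3: derive span(h,i) via R1 from span(h,g), span(g,i)
round 3: derive span(i,c) via R1 from span(i,b), span(b,c)
round 3: derive span(i,g) via R1 from span(i,b), span(b,g)
round 4: derive span(h,c) via R1 from span(h,a), span(a,c)

no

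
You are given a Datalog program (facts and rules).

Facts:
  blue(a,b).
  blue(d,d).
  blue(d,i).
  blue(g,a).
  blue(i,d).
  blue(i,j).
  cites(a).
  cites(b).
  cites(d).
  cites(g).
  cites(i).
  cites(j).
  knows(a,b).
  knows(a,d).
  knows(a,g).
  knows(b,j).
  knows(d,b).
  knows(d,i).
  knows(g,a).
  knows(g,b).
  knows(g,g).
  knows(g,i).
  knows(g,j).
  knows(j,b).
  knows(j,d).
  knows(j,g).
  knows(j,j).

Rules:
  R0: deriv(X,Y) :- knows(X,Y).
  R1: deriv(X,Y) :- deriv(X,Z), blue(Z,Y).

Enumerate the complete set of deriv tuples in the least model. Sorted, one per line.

round 1: derive deriv(a,b) via R0 from knows(a,b)
round 1: derive deriv(a,d) via R0 from knows(a,d)
round 1: derive deriv(a,g) via R0 from knows(a,g)
round 1: derive deriv(b,j) via R0 from knows(b,j)
round 1: derive deriv(d,b) via R0 from knows(d,b)
round 1: derive deriv(d,i) via R0 from knows(d,i)
round 1: derive deriv(g,a) via R0 from knows(g,a)
round 1: derive deriv(g,b) via R0 from knows(g,b)
round 1: derive deriv(g,g) via R0 from knows(g,g)
round 1: derive deriv(g,i) via R0 from knows(g,i)
round 1: derive deriv(g,j) via R0 from knows(g,j)
round 1: derive deriv(j,b) via R0 from knows(j,b)
round 1: derive deriv(j,d) via R0 from knows(j,d)
round 1: derive deriv(j,g) via R0 from knows(j,g)
round 1: derive deriv(j,j) via R0 from knows(j,j)
round 2: derive deriv(a,a) via R1 from deriv(a,g), blue(g,a)
round 2: derive deriv(a,i) via R1 from deriv(a,d), blue(d,i)
round 2: derive deriv(d,d) via R1 from deriv(d,i), blue(i,d)
round 2: derive deriv(d,j) via R1 from deriv(d,i), blue(i,j)
round 2: derive deriv(g,d) via R1 from deriv(g,i), blue(i,d)
round 2: derive deriv(j,a) via R1 from deriv(j,g), blue(g,a)
round 2: derive deriv(j,i) via R1 from deriv(j,d), blue(d,i)
round 3: derive deriv(a,j) via R1 from deriv(a,i), blue(i,j)

deriv(a,a)
deriv(a,b)
deriv(a,d)
deriv(a,g)
deriv(a,i)
deriv(a,j)
deriv(b,j)
deriv(d,b)
deriv(d,d)
deriv(d,i)
deriv(d,j)
deriv(g,a)
deriv(g,b)
deriv(g,d)
deriv(g,g)
deriv(g,i)
deriv(g,j)
deriv(j,a)
deriv(j,b)
deriv(j,d)
deriv(j,g)
deriv(j,i)
deriv(j,j)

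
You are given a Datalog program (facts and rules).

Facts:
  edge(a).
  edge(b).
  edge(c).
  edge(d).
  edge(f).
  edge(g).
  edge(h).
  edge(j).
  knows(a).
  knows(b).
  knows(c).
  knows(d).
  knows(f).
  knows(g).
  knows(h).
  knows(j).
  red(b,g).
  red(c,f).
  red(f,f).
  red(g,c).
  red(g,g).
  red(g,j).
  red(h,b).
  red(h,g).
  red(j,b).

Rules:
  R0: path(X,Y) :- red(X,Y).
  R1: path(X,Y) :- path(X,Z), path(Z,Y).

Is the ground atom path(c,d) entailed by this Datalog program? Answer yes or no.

round 1: derive path(b,g) via R0 from red(b,g)
round 1: derive path(c,f) via R0 from red(c,f)
round 1: derive path(f,f) via R0 from red(f,f)
round 1: derive path(g,c) via R0 from red(g,c)
round 1: derive path(g,g) via R0 from red(g,g)
round 1: derive path(g,j) via R0 from red(g,j)
round 1: derive path(h,b) via R0 from red(h,b)
round 1: derive path(h,g) via R0 from red(h,g)
round 1: derive path(j,b) via R0 from red(j,b)
round 2: derive path(b,c) via R1 from path(b,g), path(g,c)
round 2: derive path(b,j) via R1 from path(b,g), path(g,j)
round 2: derive path(g,b) via R1 from path(g,j), path(j,b)
round 2: derive path(g,f) via R1 from path(g,c), path(c,f)
round 2: derive path(h,c) via R1 from path(h,g), path(g,c)
round 2: derive path(h,j) via R1 from path(h,g), path(g,j)
round 2: derive path(j,g) via R1 from path(j,b), path(b,g)
round 3: derive path(b,b) via R1 from path(b,g), path(g,b)
round 3: derive path(b,f) via R1 from path(b,c), path(c,f)
round 3: derive path(h,f) via R1 from path(h,c), path(c,f)
round 3: derive path(j,c) via R1 from path(j,b), path(b,c)
round 3: derive path(j,f) via R1 from path(j,g), path(g,f)
round 3: derive path(j,j) via R1 from path(j,b), path(b,j)

no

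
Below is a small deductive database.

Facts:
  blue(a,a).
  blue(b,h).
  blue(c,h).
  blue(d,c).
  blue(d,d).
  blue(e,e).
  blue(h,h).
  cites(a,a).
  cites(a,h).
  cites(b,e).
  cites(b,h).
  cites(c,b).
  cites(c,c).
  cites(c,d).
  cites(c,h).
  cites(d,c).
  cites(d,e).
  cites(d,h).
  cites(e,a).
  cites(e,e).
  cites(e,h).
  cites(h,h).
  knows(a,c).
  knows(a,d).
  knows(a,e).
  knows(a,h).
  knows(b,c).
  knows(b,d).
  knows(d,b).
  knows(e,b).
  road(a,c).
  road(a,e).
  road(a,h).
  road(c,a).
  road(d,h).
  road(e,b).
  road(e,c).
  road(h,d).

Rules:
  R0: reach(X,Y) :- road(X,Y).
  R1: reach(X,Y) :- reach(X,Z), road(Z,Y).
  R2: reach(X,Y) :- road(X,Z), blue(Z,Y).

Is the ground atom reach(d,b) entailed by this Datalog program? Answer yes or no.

no

round 1: derive reach(a,c) via R0 from road(a,c)
round 1: derive reach(a,e) via R0 from road(a,e)
round 1: derive reach(a,h) via R0 from road(a,h)
round 1: derive reach(c,a) via R0 from road(c,a)
round 1: derive reach(d,h) via R0 from road(d,h)
round 1: derive reach(e,b) via R0 from road(e,b)
round 1: derive reach(e,c) via R0 from road(e,c)
round 1: derive reach(h,d) via R0 from road(h,d)
round 1: derive reach(e,h) via R2 from road(e,b), blue(b,h)
round 1: derive reach(h,c) via R2 from road(h,d), blue(d,c)
round 2: derive reach(a,a) via R1 from reach(a,c), road(c,a)
round 2: derive reach(a,b) via R1 from reach(a,e), road(e,b)
round 2: derive reach(a,d) via R1 from reach(a,h), road(h,d)
round 2: derive reach(c,c) via R1 from reach(c,a), road(a,c)
round 2: derive reach(c,e) via R1 from reach(c,a), road(a,e)
round 2: derive reach(c,h) via R1 from reach(c,a), road(a,h)
round 2: derive reach(d,d) via R1 from reach(d,h), road(h,d)
round 2: derive reach(e,a) via R1 from reach(e,c), road(c,a)
round 2: derive reach(e,d) via R1 from reach(e,h), road(h,d)
round 2: derive reach(h,a) via R1 from reach(h,c), road(c,a)
round 2: derive reach(h,h) via R1 from reach(h,d), road(d,h)
round 3: derive reach(c,b) via R1 from reach(c,e), road(e,b)
round 3: derive reach(c,d) via R1 from reach(c,h), road(h,d)
round 3: derive reach(e,e) via R1 from reach(e,a), road(a,e)
round 3: derive reach(h,e) via R1 from reach(h,a), road(a,e)
round 4: derive reach(h,b) via R1 from reach(h,e), road(e,b)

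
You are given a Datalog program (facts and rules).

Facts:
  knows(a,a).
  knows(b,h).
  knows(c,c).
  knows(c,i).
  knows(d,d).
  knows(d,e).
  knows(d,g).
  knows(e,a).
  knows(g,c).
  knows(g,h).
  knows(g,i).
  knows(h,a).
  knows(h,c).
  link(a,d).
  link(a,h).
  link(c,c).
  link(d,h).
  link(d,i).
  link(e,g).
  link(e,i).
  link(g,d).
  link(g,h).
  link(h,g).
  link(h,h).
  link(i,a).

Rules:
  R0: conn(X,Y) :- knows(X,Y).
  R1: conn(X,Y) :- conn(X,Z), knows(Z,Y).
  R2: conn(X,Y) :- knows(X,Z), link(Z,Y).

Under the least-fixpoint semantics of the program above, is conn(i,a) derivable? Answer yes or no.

round 1: derive conn(a,a) via R0 from knows(a,a)
round 1: derive conn(b,h) via R0 from knows(b,h)
round 1: derive conn(c,c) via R0 from knows(c,c)
round 1: derive conn(c,i) via R0 from knows(c,i)
round 1: derive conn(d,d) via R0 from knows(d,d)
round 1: derive conn(d,e) via R0 from knows(d,e)
round 1: derive conn(d,g) via R0 from knows(d,g)
round 1: derive conn(e,a) via R0 from knows(e,a)
round 1: derive conn(g,c) via R0 from knows(g,c)
round 1: derive conn(g,h) via R0 from knows(g,h)
round 1: derive conn(g,i) via R0 from knows(g,i)
round 1: derive conn(h,a) via R0 from knows(h,a)
round 1: derive conn(h,c) via R0 from knows(h,c)
round 1: derive conn(a,d) via R2 from knows(a,a), link(a,d)
round 1: derive conn(a,h) via R2 from knows(a,a), link(a,h)
round 1: derive conn(b,g) via R2 from knows(b,h), link(h,g)
round 1: derive conn(c,a) via R2 from knows(c,i), link(i,a)
round 1: derive conn(d,h) via R2 from knows(d,d), link(d,h)
round 1: derive conn(d,i) via R2 from knows(d,d), link(d,i)
round 1: derive conn(e,d) via R2 from knows(e,a), link(a,d)
round 1: derive conn(e,h) via R2 from knows(e,a), link(a,h)
round 1: derive conn(g,a) via R2 from knows(g,i), link(i,a)
round 1: derive conn(g,g) via R2 from knows(g,h), link(h,g)
round 1: derive conn(h,d) via R2 from knows(h,a), link(a,d)
round 1: derive conn(h,h) via R2 from knows(h,a), link(a,h)
round 2: derive conn(a,c) via R1 from conn(a,h), knows(h,c)
round 2: derive conn(a,e) via R1 from conn(a,d), knows(d,e)
round 2: derive conn(a,g) via R1 from conn(a,d), knows(d,g)
round 2: derive conn(b,a) via R1 from conn(b,h), knows(h,a)
round 2: derive conn(b,c) via R1 from conn(b,g), knows(g,c)
round 2: derive conn(b,i) via R1 from conn(b,g), knows(g,i)
round 2: derive conn(d,a) via R1 from conn(d,e), knows(e,a)
round 2: derive conn(d,c) via R1 from conn(d,g), knows(g,c)
round 2: derive conn(e,c) via R1 from conn(e,h), knows(h,c)
round 2: derive conn(e,e) via R1 from conn(e,d), knows(d,e)
round 2: derive conn(e,g) via R1 from conn(e,d), knows(d,g)
round 2: derive conn(h,e) via R1 from conn(h,d), knows(d,e)
round 2: derive conn(h,g) via R1 from conn(h,d), knows(d,g)
round 2: derive conn(h,i) via R1 from conn(h,c), knows(c,i)
round 3: derive conn(a,i) via R1 from conn(a,c), knows(c,i)
round 3: derive conn(e,i) via R1 from conn(e,c), knows(c,i)

no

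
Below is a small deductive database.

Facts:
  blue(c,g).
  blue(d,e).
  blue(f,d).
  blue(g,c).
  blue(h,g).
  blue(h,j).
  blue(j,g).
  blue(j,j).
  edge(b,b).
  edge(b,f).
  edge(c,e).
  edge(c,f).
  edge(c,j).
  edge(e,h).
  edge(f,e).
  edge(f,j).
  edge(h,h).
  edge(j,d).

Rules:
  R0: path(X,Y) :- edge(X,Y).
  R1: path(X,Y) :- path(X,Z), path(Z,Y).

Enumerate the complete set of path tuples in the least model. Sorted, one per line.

round 1: derive path(b,b) via R0 from edge(b,b)
round 1: derive path(b,f) via R0 from edge(b,f)
round 1: derive path(c,e) via R0 from edge(c,e)
round 1: derive path(c,f) via R0 from edge(c,f)
round 1: derive path(c,j) via R0 from edge(c,j)
round 1: derive path(e,h) via R0 from edge(e,h)
round 1: derive path(f,e) via R0 from edge(f,e)
round 1: derive path(f,j) via R0 from edge(f,j)
round 1: derive path(h,h) via R0 from edge(h,h)
round 1: derive path(j,d) via R0 from edge(j,d)
round 2: derive path(b,e) via R1 from path(b,f), path(f,e)
round 2: derive path(b,j) via R1 from path(b,f), path(f,j)
round 2: derive path(c,d) via R1 from path(c,j), path(j,d)
round 2: derive path(c,h) via R1 from path(c,e), path(e,h)
round 2: derive path(f,d) via R1 from path(f,j), path(j,d)
round 2: derive path(f,h) via R1 from path(f,e), path(e,h)
round 3: derive path(b,d) via R1 from path(b,f), path(f,d)
round 3: derive path(b,h) via R1 from path(b,e), path(e,h)

path(b,b)
path(b,d)
path(b,e)
path(b,f)
path(b,h)
path(b,j)
path(c,d)
path(c,e)
path(c,f)
path(c,h)
path(c,j)
path(e,h)
path(f,d)
path(f,e)
path(f,h)
path(f,j)
path(h,h)
path(j,d)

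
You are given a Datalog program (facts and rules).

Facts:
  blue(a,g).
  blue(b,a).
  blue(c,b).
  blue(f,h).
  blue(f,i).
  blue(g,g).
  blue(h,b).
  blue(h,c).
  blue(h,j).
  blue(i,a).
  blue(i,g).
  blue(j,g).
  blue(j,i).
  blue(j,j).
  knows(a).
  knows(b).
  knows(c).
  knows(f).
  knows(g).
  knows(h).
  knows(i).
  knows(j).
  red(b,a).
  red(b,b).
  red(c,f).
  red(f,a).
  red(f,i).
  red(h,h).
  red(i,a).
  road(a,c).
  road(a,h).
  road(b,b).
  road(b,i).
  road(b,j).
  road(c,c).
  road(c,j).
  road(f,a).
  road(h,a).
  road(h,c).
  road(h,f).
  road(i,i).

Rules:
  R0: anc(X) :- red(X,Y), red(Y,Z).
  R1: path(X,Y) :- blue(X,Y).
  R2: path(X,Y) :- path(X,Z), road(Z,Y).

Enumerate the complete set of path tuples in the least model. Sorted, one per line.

round 1: derive path(a,g) via R1 from blue(a,g)
round 1: derive path(b,a) via R1 from blue(b,a)
round 1: derive path(c,b) via R1 from blue(c,b)
round 1: derive path(f,h) via R1 from blue(f,h)
round 1: derive path(f,i) via R1 from blue(f,i)
round 1: derive path(g,g) via R1 from blue(g,g)
round 1: derive path(h,b) via R1 from blue(h,b)
round 1: derive path(h,c) via R1 from blue(h,c)
round 1: derive path(h,j) via R1 from blue(h,j)
round 1: derive path(i,a) via R1 from blue(i,a)
round 1: derive path(i,g) via R1 from blue(i,g)
round 1: derive path(j,g) via R1 from blue(j,g)
round 1: derive path(j,i) via R1 from blue(j,i)
round 1: derive path(j,j) via R1 from blue(j,j)
round 2: derive path(b,c) via R2 from path(b,a), road(a,c)
round 2: derive path(b,h) via R2 from path(b,a), road(a,h)
round 2: derive path(c,i) via R2 from path(c,b), road(b,i)
round 2: derive path(c,j) via R2 from path(c,b), road(b,j)
round 2: derive path(f,a) via R2 from path(f,h), road(h,a)
round 2: derive path(f,c) via R2 from path(f,h), road(h,c)
round 2: derive path(f,f) via R2 from path(f,h), road(h,f)
round 2: derive path(h,i) via R2 from path(h,b), road(b,i)
round 2: derive path(i,c) via R2 from path(i,a), road(a,c)
round 2: derive path(i,h) via R2 from path(i,a), road(a,h)
round 3: derive path(b,f) via R2 from path(b,h), road(h,f)
round 3: derive path(b,j) via R2 from path(b,c), road(c,j)
round 3: derive path(f,j) via R2 from path(f,c), road(c,j)
round 3: derive path(i,f) via R2 from path(i,h), road(h,f)
round 3: derive path(i,j) via R2 from path(i,c), road(c,j)

path(a,g)
path(b,a)
path(b,c)
path(b,f)
path(b,h)
path(b,j)
path(c,b)
path(c,i)
path(c,j)
path(f,a)
path(f,c)
path(f,f)
path(f,h)
path(f,i)
path(f,j)
path(g,g)
path(h,b)
path(h,c)
path(h,i)
path(h,j)
path(i,a)
path(i,c)
path(i,f)
path(i,g)
path(i,h)
path(i,j)
path(j,g)
path(j,i)
path(j,j)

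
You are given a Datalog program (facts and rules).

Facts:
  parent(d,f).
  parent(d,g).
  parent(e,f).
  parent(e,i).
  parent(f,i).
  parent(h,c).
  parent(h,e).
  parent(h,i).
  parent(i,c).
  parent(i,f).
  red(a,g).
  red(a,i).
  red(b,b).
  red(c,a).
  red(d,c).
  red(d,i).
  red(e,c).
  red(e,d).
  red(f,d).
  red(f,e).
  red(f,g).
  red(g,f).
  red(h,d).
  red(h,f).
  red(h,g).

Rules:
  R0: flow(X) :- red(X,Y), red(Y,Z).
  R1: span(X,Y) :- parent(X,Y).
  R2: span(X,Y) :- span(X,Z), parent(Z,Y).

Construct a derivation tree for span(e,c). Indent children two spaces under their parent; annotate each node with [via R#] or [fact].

round 1: derive span(d,f) via R1 from parent(d,f)
round 1: derive span(d,g) via R1 from parent(d,g)
round 1: derive span(e,f) via R1 from parent(e,f)
round 1: derive span(e,i) via R1 from parent(e,i)
round 1: derive span(f,i) via R1 from parent(f,i)
round 1: derive span(h,c) via R1 from parent(h,c)
round 1: derive span(h,e) via R1 from parent(h,e)
round 1: derive span(h,i) via R1 from parent(h,i)
round 1: derive span(i,c) via R1 from parent(i,c)
round 1: derive span(i,f) via R1 from parent(i,f)
round 2: derive span(d,i) via R2 from span(d,f), parent(f,i)
round 2: derive span(e,c) via R2 from span(e,i), parent(i,c)
round 2: derive span(f,c) via R2 from span(f,i), parent(i,c)
round 2: derive span(f,f) via R2 from span(f,i), parent(i,f)
round 2: derive span(h,f) via R2 from span(h,e), parent(e,f)
round 2: derive span(i,i) via R2 from span(i,f), parent(f,i)
round 3: derive span(d,c) via R2 from span(d,i), parent(i,c)

span(e,c)  [via R2]
  span(e,i)  [via R1]
    parent(e,i)  [fact]
  parent(i,c)  [fact]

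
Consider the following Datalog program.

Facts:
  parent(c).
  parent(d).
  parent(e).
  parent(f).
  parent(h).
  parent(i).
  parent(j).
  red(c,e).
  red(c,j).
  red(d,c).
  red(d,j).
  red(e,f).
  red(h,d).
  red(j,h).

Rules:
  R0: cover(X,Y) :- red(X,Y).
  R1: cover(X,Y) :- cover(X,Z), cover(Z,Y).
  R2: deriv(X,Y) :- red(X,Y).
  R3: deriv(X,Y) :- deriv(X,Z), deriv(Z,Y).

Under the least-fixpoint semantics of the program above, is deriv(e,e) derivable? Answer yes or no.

round 1: derive deriv(c,e) via R2 from red(c,e)
round 1: derive deriv(c,j) via R2 from red(c,j)
round 1: derive deriv(d,c) via R2 from red(d,c)
round 1: derive deriv(d,j) via R2 from red(d,j)
round 1: derive deriv(e,f) via R2 from red(e,f)
round 1: derive deriv(h,d) via R2 from red(h,d)
round 1: derive deriv(j,h) via R2 from red(j,h)
round 2: derive deriv(c,f) via R3 from deriv(c,e), deriv(e,f)
round 2: derive deriv(c,h) via R3 from deriv(c,j), deriv(j,h)
round 2: derive deriv(d,e) via R3 from deriv(d,c), deriv(c,e)
round 2: derive deriv(d,h) via R3 from deriv(d,j), deriv(j,h)
round 2: derive deriv(h,c) via R3 from deriv(h,d), deriv(d,c)
round 2: derive deriv(h,j) via R3 from deriv(h,d), deriv(d,j)
round 2: derive deriv(j,d) via R3 from deriv(j,h), deriv(h,d)
round 3: derive deriv(c,c) via R3 from deriv(c,h), deriv(h,c)
round 3: derive deriv(c,d) via R3 from deriv(c,h), deriv(h,d)
round 3: derive deriv(d,d) via R3 from deriv(d,h), deriv(h,d)
round 3: derive deriv(d,f) via R3 from deriv(d,c), deriv(c,f)
round 3: derive deriv(h,e) via R3 from deriv(h,c), deriv(c,e)
round 3: derive deriv(h,f) via R3 from deriv(h,c), deriv(c,f)
round 3: derive deriv(h,h) via R3 from deriv(h,c), deriv(c,h)
round 3: derive deriv(j,c) via R3 from deriv(j,d), deriv(d,c)
round 3: derive deriv(j,e) via R3 from deriv(j,d), deriv(d,e)
round 3: derive deriv(j,j) via R3 from deriv(j,d), deriv(d,j)
round 4: derive deriv(j,f) via R3 from deriv(j,c), deriv(c,f)

no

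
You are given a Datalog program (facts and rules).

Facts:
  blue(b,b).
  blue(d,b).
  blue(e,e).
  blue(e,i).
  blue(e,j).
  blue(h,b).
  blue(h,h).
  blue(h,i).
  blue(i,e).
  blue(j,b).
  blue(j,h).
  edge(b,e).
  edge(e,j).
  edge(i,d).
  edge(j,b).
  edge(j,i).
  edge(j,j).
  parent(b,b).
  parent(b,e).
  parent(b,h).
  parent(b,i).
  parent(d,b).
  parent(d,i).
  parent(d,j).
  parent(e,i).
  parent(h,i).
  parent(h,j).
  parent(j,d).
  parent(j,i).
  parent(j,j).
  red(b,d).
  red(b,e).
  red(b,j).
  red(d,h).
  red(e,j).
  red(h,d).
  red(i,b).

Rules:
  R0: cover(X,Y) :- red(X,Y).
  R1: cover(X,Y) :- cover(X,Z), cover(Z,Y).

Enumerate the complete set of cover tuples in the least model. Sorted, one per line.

round 1: derive cover(b,d) via R0 from red(b,d)
round 1: derive cover(b,e) via R0 from red(b,e)
round 1: derive cover(b,j) via R0 from red(b,j)
round 1: derive cover(d,h) via R0 from red(d,h)
round 1: derive cover(e,j) via R0 from red(e,j)
round 1: derive cover(h,d) via R0 from red(h,d)
round 1: derive cover(i,b) via R0 from red(i,b)
round 2: derive cover(b,h) via R1 from cover(b,d), cover(d,h)
round 2: derive cover(d,d) via R1 from cover(d,h), cover(h,d)
round 2: derive cover(h,h) via R1 from cover(h,d), cover(d,h)
round 2: derive cover(i,d) via R1 from cover(i,b), cover(b,d)
round 2: derive cover(i,e) via R1 from cover(i,b), cover(b,e)
round 2: derive cover(i,j) via R1 from cover(i,b), cover(b,j)
round 3: derive cover(i,h) via R1 from cover(i,b), cover(b,h)

cover(b,d)
cover(b,e)
cover(b,h)
cover(b,j)
cover(d,d)
cover(d,h)
cover(e,j)
cover(h,d)
cover(h,h)
cover(i,b)
cover(i,d)
cover(i,e)
cover(i,h)
cover(i,j)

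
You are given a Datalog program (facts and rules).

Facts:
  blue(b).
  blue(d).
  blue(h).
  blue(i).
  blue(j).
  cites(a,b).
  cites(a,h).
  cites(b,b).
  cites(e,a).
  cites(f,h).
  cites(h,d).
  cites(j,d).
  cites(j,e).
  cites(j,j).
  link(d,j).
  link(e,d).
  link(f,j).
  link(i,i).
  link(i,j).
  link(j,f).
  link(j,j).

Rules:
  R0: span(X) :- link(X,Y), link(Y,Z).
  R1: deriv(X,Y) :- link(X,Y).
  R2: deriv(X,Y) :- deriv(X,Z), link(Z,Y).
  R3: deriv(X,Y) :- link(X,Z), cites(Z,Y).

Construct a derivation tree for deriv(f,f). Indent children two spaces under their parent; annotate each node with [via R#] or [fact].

round 1: derive deriv(d,j) via R1 from link(d,j)
round 1: derive deriv(e,d) via R1 from link(e,d)
round 1: derive deriv(f,j) via R1 from link(f,j)
round 1: derive deriv(i,i) via R1 from link(i,i)
round 1: derive deriv(i,j) via R1 from link(i,j)
round 1: derive deriv(j,f) via R1 from link(j,f)
round 1: derive deriv(j,j) via R1 from link(j,j)
round 1: derive deriv(d,d) via R3 from link(d,j), cites(j,d)
round 1: derive deriv(d,e) via R3 from link(d,j), cites(j,e)
round 1: derive deriv(f,d) via R3 from link(f,j), cites(j,d)
round 1: derive deriv(f,e) via R3 from link(f,j), cites(j,e)
round 1: derive deriv(i,d) via R3 from link(i,j), cites(j,d)
round 1: derive deriv(i,e) via R3 from link(i,j), cites(j,e)
round 1: derive deriv(j,d) via R3 from link(j,j), cites(j,d)
round 1: derive deriv(j,e) via R3 from link(j,j), cites(j,e)
round 1: derive deriv(j,h) via R3 from link(j,f), cites(f,h)
round 2: derive deriv(d,f) via R2 from deriv(d,j), link(j,f)
round 2: derive deriv(e,j) via R2 from deriv(e,d), link(d,j)
round 2: derive deriv(f,f) via R2 from deriv(f,j), link(j,f)
round 2: derive deriv(i,f) via R2 from deriv(i,j), link(j,f)
round 3: derive deriv(e,f) via R2 from deriv(e,j), link(j,f)

deriv(f,f)  [via R2]
  deriv(f,j)  [via R1]
    link(f,j)  [fact]
  link(j,f)  [fact]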